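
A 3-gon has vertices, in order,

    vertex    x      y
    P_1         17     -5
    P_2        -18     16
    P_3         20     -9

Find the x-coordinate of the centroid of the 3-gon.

19/3

Apply the shoelace (surveyor's) formula. First the cross-terms c_i = x_i·y_{i+1} − x_{i+1}·y_i:
  182, -158, 53  ⇒  2A = 77, A = 38.5.
Then Σ (x_i + x_{i+1})·c_i = 1463, so x̄ = 1463 / (6·38.5) = 19/3.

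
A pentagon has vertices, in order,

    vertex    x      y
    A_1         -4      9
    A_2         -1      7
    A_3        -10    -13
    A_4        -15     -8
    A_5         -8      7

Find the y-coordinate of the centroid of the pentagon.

Apply Gauss's area formula. First the cross-terms c_i = x_i·y_{i+1} − x_{i+1}·y_i:
  -19, 83, -115, -169, -44  ⇒  2A = -264, A = -132.
Then Σ (y_i + y_{i+1})·c_i = 1078, so ȳ = 1078 / (6·(-132)) = -49/36.

-49/36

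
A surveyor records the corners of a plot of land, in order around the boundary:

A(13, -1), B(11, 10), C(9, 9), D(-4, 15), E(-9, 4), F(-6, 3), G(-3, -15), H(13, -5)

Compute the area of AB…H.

399

Apply the shoelace (surveyor's) formula: 2A = Σ (x_i·y_{i+1} − x_{i+1}·y_i), indices taken mod 8.
A→B: (13)(10) − (11)(-1) = 141
B→C: (11)(9) − (9)(10) = 9
C→D: (9)(15) − (-4)(9) = 171
D→E: (-4)(4) − (-9)(15) = 119
E→F: (-9)(3) − (-6)(4) = -3
F→G: (-6)(-15) − (-3)(3) = 99
G→H: (-3)(-5) − (13)(-15) = 210
H→A: (13)(-1) − (13)(-5) = 52
Σ = 798
Area = |Σ|/2 = 399.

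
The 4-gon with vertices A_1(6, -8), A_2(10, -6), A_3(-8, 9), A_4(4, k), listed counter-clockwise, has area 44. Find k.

Write out the shoelace sum; only the two edges meeting at A_4 involve k:
2·Area = [((-8)·k − 4·9) + (4·(-8) − 6·k)] + 86
       = -14·k + 18 = 88
⇒ k = -5.

-5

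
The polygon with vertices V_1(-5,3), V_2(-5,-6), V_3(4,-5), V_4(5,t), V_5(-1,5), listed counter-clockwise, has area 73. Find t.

Write out the shoelace sum; only the two edges meeting at V_4 involve t:
2·Area = [(4·t − 5·(-5)) + (5·5 − (-1)·t)] + 116
       = 5·t + 166 = 146
⇒ t = -4.

-4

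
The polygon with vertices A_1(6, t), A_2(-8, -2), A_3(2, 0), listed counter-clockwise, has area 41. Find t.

9

The doubled signed area Σ (x_i y_{i+1} − x_{i+1} y_i) is linear in t.
With t=0 it equals -8; the coefficient of t is 10 (from the two edges through A_1).
So 10·t + -8 = 2·41 = 82 ⇒ t = 9.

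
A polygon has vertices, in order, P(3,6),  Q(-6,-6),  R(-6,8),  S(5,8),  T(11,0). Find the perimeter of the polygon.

60

|PQ| = √((-9)² + (-12)²) = √225 = 15
|QR| = √((0)² + (14)²) = √196 = 14
|RS| = √((11)² + (0)²) = √121 = 11
|ST| = √((6)² + (-8)²) = √100 = 10
|TP| = √((-8)² + (6)²) = √100 = 10
Perimeter = 15 + 14 + 11 + 10 + 10 = 60.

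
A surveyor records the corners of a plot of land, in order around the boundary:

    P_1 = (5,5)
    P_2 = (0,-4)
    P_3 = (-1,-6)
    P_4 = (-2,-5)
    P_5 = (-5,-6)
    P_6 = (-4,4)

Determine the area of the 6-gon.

Apply the shoelace (surveyor's) formula: 2A = Σ (x_i·y_{i+1} − x_{i+1}·y_i), indices taken mod 6.
Σ = (-20) + (-4) + (-7) + (-13) + (-44) + (-40) = -128
Area = |Σ|/2 = 64.

64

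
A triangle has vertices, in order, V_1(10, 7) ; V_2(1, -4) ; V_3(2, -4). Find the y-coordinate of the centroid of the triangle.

Apply the shoelace (surveyor's) formula. First the cross-terms c_i = x_i·y_{i+1} − x_{i+1}·y_i:
  -47, 4, 54  ⇒  2A = 11, A = 5.5.
Then Σ (y_i + y_{i+1})·c_i = -11, so ȳ = -11 / (6·5.5) = -1/3.

-1/3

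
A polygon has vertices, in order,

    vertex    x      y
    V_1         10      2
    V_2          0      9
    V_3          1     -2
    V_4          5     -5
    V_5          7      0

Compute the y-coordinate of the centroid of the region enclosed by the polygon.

149/81

Apply Gauss's area formula. First the cross-terms c_i = x_i·y_{i+1} − x_{i+1}·y_i:
  90, -9, 5, 35, 14  ⇒  2A = 135, A = 67.5.
Then Σ (y_i + y_{i+1})·c_i = 745, so ȳ = 745 / (6·67.5) = 149/81.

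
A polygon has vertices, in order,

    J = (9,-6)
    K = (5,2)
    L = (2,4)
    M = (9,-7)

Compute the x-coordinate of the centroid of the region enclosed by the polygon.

Apply Gauss's area formula. First the cross-terms c_i = x_i·y_{i+1} − x_{i+1}·y_i:
  48, 16, -50, 9  ⇒  2A = 23, A = 11.5.
Then Σ (x_i + x_{i+1})·c_i = 396, so x̄ = 396 / (6·11.5) = 132/23.

132/23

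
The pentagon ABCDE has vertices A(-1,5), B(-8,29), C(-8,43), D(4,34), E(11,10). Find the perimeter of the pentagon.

|AB| = √((-7)² + (24)²) = √625 = 25
|BC| = √((0)² + (14)²) = √196 = 14
|CD| = √((12)² + (-9)²) = √225 = 15
|DE| = √((7)² + (-24)²) = √625 = 25
|EA| = √((-12)² + (-5)²) = √169 = 13
Perimeter = 25 + 14 + 15 + 25 + 13 = 92.

92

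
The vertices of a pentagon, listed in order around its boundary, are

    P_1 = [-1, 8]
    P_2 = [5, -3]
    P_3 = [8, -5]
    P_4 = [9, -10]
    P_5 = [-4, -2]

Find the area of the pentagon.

82.5

Apply the shoelace formula: 2A = Σ (x_i·y_{i+1} − x_{i+1}·y_i), indices taken mod 5.
P_1→P_2: (-1)(-3) − (5)(8) = -37
P_2→P_3: (5)(-5) − (8)(-3) = -1
P_3→P_4: (8)(-10) − (9)(-5) = -35
P_4→P_5: (9)(-2) − (-4)(-10) = -58
P_5→P_1: (-4)(8) − (-1)(-2) = -34
Σ = -165
Area = |Σ|/2 = 82.5.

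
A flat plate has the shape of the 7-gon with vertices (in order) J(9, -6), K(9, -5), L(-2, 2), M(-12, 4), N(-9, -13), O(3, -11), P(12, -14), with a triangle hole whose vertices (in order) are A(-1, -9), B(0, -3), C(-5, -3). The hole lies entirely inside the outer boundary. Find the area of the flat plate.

Outer boundary:
J→K: (9)(-5) − (9)(-6) = 9
K→L: (9)(2) − (-2)(-5) = 8
L→M: (-2)(4) − (-12)(2) = 16
M→N: (-12)(-13) − (-9)(4) = 192
N→O: (-9)(-11) − (3)(-13) = 138
O→P: (3)(-14) − (12)(-11) = 90
P→J: (12)(-6) − (9)(-14) = 54
Σ = 507
Area = |Σ|/2 = 253.5.
Hole:
Apply the surveyor's formula: 2A = Σ (x_i·y_{i+1} − x_{i+1}·y_i), indices taken mod 3.
A→B: (-1)(-3) − (0)(-9) = 3
B→C: (0)(-3) − (-5)(-3) = -15
C→A: (-5)(-9) − (-1)(-3) = 42
Σ = 30
Area = |Σ|/2 = 15.
Net area = 253.5 − 15 = 238.5.

238.5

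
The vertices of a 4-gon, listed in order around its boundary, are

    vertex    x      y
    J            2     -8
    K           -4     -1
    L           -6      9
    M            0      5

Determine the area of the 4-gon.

58

Apply the surveyor's formula: 2A = Σ (x_i·y_{i+1} − x_{i+1}·y_i), indices taken mod 4.
Σ = (-34) + (-42) + (-30) + (-10) = -116
Area = |Σ|/2 = 58.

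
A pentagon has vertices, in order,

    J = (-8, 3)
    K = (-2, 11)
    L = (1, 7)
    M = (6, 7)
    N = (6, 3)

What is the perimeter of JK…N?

|JK| = √((6)² + (8)²) = √100 = 10
|KL| = √((3)² + (-4)²) = √25 = 5
|LM| = √((5)² + (0)²) = √25 = 5
|MN| = √((0)² + (-4)²) = √16 = 4
|NJ| = √((-14)² + (0)²) = √196 = 14
Perimeter = 10 + 5 + 5 + 4 + 14 = 38.

38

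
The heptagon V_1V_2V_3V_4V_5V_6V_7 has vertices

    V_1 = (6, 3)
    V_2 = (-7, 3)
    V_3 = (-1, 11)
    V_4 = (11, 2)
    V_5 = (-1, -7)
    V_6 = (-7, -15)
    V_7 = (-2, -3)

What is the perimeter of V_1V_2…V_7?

|V_1V_2| = √((-13)² + (0)²) = √169 = 13
|V_2V_3| = √((6)² + (8)²) = √100 = 10
|V_3V_4| = √((12)² + (-9)²) = √225 = 15
|V_4V_5| = √((-12)² + (-9)²) = √225 = 15
|V_5V_6| = √((-6)² + (-8)²) = √100 = 10
|V_6V_7| = √((5)² + (12)²) = √169 = 13
|V_7V_1| = √((8)² + (6)²) = √100 = 10
Perimeter = 13 + 10 + 15 + 15 + 10 + 13 + 10 = 86.

86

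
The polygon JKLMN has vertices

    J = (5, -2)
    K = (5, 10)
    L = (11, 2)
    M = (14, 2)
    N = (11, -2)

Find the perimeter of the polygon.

36

|JK| = √((0)² + (12)²) = √144 = 12
|KL| = √((6)² + (-8)²) = √100 = 10
|LM| = √((3)² + (0)²) = √9 = 3
|MN| = √((-3)² + (-4)²) = √25 = 5
|NJ| = √((-6)² + (0)²) = √36 = 6
Perimeter = 12 + 10 + 3 + 5 + 6 = 36.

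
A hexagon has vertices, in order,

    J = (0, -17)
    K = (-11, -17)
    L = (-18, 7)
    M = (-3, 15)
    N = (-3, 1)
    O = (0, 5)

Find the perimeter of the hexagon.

|JK| = √((-11)² + (0)²) = √121 = 11
|KL| = √((-7)² + (24)²) = √625 = 25
|LM| = √((15)² + (8)²) = √289 = 17
|MN| = √((0)² + (-14)²) = √196 = 14
|NO| = √((3)² + (4)²) = √25 = 5
|OJ| = √((0)² + (-22)²) = √484 = 22
Perimeter = 11 + 25 + 17 + 14 + 5 + 22 = 94.

94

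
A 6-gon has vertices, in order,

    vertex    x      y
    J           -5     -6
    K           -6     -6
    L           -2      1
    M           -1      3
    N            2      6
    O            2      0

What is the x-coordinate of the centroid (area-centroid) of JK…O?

Apply the shoelace formula. First the cross-terms c_i = x_i·y_{i+1} − x_{i+1}·y_i:
  -6, -18, -5, -12, -12, -12  ⇒  2A = -65, A = -32.5.
Then Σ (x_i + x_{i+1})·c_i = 201, so x̄ = 201 / (6·(-32.5)) = -67/65.

-67/65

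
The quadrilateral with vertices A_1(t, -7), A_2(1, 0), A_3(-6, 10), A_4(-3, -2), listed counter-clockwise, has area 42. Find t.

2

Write out the shoelace sum; only the two edges meeting at A_1 involve t:
2·Area = [((-3)·(-7) − t·(-2)) + (t·0 − 1·(-7))] + 52
       = 2·t + 80 = 84
⇒ t = 2.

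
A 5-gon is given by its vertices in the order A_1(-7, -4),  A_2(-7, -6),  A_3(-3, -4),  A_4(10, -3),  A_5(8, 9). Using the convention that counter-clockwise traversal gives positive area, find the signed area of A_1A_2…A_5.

109

A_1→A_2: (-7)(-6) − (-7)(-4) = 14
A_2→A_3: (-7)(-4) − (-3)(-6) = 10
A_3→A_4: (-3)(-3) − (10)(-4) = 49
A_4→A_5: (10)(9) − (8)(-3) = 114
A_5→A_1: (8)(-4) − (-7)(9) = 31
Σ = 218
Signed area = Σ/2 = 109 (positive ⇒ counter-clockwise traversal).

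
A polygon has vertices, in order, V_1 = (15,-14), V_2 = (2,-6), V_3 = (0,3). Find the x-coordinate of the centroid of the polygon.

Apply Gauss's area formula. First the cross-terms c_i = x_i·y_{i+1} − x_{i+1}·y_i:
  -62, 6, -45  ⇒  2A = -101, A = -50.5.
Then Σ (x_i + x_{i+1})·c_i = -1717, so x̄ = -1717 / (6·(-50.5)) = 17/3.

17/3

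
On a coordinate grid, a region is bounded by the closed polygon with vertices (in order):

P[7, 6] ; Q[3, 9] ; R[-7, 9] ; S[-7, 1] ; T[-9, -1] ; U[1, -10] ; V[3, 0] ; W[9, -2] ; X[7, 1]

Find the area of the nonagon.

Apply the shoelace (surveyor's) formula: 2A = Σ (x_i·y_{i+1} − x_{i+1}·y_i), indices taken mod 9.
P→Q: (7)(9) − (3)(6) = 45
Q→R: (3)(9) − (-7)(9) = 90
R→S: (-7)(1) − (-7)(9) = 56
S→T: (-7)(-1) − (-9)(1) = 16
T→U: (-9)(-10) − (1)(-1) = 91
U→V: (1)(0) − (3)(-10) = 30
V→W: (3)(-2) − (9)(0) = -6
W→X: (9)(1) − (7)(-2) = 23
X→P: (7)(6) − (7)(1) = 35
Σ = 380
Area = |Σ|/2 = 190.

190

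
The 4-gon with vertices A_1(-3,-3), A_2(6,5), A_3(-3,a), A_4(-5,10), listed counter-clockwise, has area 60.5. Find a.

8

The doubled signed area Σ (x_i y_{i+1} − x_{i+1} y_i) is linear in a.
With a=0 it equals 33; the coefficient of a is 11 (from the two edges through A_3).
So 11·a + 33 = 2·60.5 = 121 ⇒ a = 8.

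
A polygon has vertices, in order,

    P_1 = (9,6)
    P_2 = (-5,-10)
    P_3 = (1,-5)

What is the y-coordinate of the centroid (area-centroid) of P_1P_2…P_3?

Apply the surveyor's formula. First the cross-terms c_i = x_i·y_{i+1} − x_{i+1}·y_i:
  -60, 35, 51  ⇒  2A = 26, A = 13.
Then Σ (y_i + y_{i+1})·c_i = -234, so ȳ = -234 / (6·13) = -3.

-3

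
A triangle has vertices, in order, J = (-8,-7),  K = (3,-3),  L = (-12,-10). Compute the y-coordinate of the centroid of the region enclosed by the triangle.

Apply the shoelace formula. First the cross-terms c_i = x_i·y_{i+1} − x_{i+1}·y_i:
  45, -66, 4  ⇒  2A = -17, A = -8.5.
Then Σ (y_i + y_{i+1})·c_i = 340, so ȳ = 340 / (6·(-8.5)) = -20/3.

-20/3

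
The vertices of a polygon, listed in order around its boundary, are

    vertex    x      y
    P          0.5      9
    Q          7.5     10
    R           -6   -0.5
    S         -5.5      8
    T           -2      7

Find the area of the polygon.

Σ = (-62.5) + (56.25) + (-50.75) + (-22.5) + (-21.5) = -101
Area = |Σ|/2 = 50.5.

50.5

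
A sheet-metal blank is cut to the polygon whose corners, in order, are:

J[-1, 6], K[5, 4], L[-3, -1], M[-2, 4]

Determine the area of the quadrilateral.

24.5

Σ = (-34) + (7) + (-14) + (-8) = -49
Area = |Σ|/2 = 24.5.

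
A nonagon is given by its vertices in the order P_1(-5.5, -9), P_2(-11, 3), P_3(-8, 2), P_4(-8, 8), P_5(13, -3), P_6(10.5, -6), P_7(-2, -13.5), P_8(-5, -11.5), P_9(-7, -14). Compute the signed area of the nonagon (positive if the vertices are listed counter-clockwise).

-255.375

Σ = (-115.5) + (2) + (-48) + (-80) + (-46.5) + (-153.75) + (-44.5) + (-10.5) + (-14) = -510.75
Signed area = Σ/2 = -255.375 (negative ⇒ clockwise traversal).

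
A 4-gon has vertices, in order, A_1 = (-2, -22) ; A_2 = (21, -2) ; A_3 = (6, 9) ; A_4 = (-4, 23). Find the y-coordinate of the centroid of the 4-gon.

Apply the shoelace (surveyor's) formula. First the cross-terms c_i = x_i·y_{i+1} − x_{i+1}·y_i:
  466, 201, 174, 134  ⇒  2A = 975, A = 487.5.
Then Σ (y_i + y_{i+1})·c_i = -4075, so ȳ = -4075 / (6·487.5) = -163/117.

-163/117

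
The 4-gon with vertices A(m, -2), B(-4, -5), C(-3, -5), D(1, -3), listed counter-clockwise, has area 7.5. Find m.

Write out the shoelace sum; only the two edges meeting at A involve m:
2·Area = [(1·(-2) − m·(-3)) + (m·(-5) − (-4)·(-2))] + 19
       = -2·m + 9 = 15
⇒ m = -3.

-3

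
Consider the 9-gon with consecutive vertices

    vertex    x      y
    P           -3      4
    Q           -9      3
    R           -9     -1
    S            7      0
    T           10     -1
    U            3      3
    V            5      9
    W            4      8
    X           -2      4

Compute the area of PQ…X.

74

Apply the shoelace (surveyor's) formula: 2A = Σ (x_i·y_{i+1} − x_{i+1}·y_i), indices taken mod 9.
P→Q: (-3)(3) − (-9)(4) = 27
Q→R: (-9)(-1) − (-9)(3) = 36
R→S: (-9)(0) − (7)(-1) = 7
S→T: (7)(-1) − (10)(0) = -7
T→U: (10)(3) − (3)(-1) = 33
U→V: (3)(9) − (5)(3) = 12
V→W: (5)(8) − (4)(9) = 4
W→X: (4)(4) − (-2)(8) = 32
X→P: (-2)(4) − (-3)(4) = 4
Σ = 148
Area = |Σ|/2 = 74.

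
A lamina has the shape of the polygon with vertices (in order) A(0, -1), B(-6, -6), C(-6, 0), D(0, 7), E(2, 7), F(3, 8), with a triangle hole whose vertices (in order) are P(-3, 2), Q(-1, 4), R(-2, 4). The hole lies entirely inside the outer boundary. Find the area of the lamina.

Outer boundary:
A→B: (0)(-6) − (-6)(-1) = -6
B→C: (-6)(0) − (-6)(-6) = -36
C→D: (-6)(7) − (0)(0) = -42
D→E: (0)(7) − (2)(7) = -14
E→F: (2)(8) − (3)(7) = -5
F→A: (3)(-1) − (0)(8) = -3
Σ = -106
Area = |Σ|/2 = 53.
Hole:
Apply Gauss's area formula: 2A = Σ (x_i·y_{i+1} − x_{i+1}·y_i), indices taken mod 3.
Σ = (-10) + (4) + (8) = 2
Area = |Σ|/2 = 1.
Net area = 53 − 1 = 52.

52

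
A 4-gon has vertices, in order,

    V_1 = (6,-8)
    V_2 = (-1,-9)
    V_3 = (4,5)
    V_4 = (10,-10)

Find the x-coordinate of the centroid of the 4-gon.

Apply the shoelace (surveyor's) formula. First the cross-terms c_i = x_i·y_{i+1} − x_{i+1}·y_i:
  -62, 31, -90, -20  ⇒  2A = -141, A = -70.5.
Then Σ (x_i + x_{i+1})·c_i = -1797, so x̄ = -1797 / (6·(-70.5)) = 599/141.

599/141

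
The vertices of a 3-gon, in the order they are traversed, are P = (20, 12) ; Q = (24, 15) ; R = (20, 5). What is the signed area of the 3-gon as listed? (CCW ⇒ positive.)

-14

Apply the shoelace (surveyor's) formula: 2A = Σ (x_i·y_{i+1} − x_{i+1}·y_i), indices taken mod 3.
Σ = (12) + (-180) + (140) = -28
Signed area = Σ/2 = -14 (negative ⇒ clockwise traversal).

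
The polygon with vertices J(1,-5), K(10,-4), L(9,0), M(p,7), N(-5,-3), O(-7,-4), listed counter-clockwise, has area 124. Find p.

The doubled signed area Σ (x_i y_{i+1} − x_{i+1} y_i) is linear in p.
With p=0 it equals 218; the coefficient of p is -3 (from the two edges through M).
So -3·p + 218 = 2·124 = 248 ⇒ p = -10.

-10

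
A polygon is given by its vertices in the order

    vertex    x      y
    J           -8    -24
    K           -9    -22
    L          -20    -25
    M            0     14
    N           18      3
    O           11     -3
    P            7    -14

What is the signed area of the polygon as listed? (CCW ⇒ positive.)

Cross-terms: -40, -215, -280, -252, -87, -133, -280  ⇒  Σ = -1287
Signed area = Σ/2 = -643.5 (negative ⇒ clockwise traversal).

-643.5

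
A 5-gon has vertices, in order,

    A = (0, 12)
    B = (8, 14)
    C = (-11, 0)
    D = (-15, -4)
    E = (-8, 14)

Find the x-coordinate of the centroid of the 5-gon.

-330/59

Apply the shoelace (surveyor's) formula. First the cross-terms c_i = x_i·y_{i+1} − x_{i+1}·y_i:
  -96, 154, 44, -242, -96  ⇒  2A = -236, A = -118.
Then Σ (x_i + x_{i+1})·c_i = 3960, so x̄ = 3960 / (6·(-118)) = -330/59.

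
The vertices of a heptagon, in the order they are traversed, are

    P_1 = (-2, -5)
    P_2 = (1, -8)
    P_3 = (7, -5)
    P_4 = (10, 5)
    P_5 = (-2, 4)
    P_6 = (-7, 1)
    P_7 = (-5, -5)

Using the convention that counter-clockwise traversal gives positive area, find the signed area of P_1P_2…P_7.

144

Σ = (21) + (51) + (85) + (50) + (26) + (40) + (15) = 288
Signed area = Σ/2 = 144 (positive ⇒ counter-clockwise traversal).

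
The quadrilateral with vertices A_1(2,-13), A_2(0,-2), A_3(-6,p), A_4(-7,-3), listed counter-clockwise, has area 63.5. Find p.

Write out the shoelace sum; only the two edges meeting at A_3 involve p:
2·Area = [(0·p − (-6)·(-2)) + ((-6)·(-3) − (-7)·p)] + 93
       = 7·p + 99 = 127
⇒ p = 4.

4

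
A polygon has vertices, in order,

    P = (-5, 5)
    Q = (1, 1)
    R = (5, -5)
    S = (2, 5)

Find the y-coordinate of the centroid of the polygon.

Apply Gauss's area formula. First the cross-terms c_i = x_i·y_{i+1} − x_{i+1}·y_i:
  -10, -10, 35, 35  ⇒  2A = 50, A = 25.
Then Σ (y_i + y_{i+1})·c_i = 330, so ȳ = 330 / (6·25) = 2.2.

2.2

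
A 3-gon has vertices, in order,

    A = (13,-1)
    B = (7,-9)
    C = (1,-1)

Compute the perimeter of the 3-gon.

|AB| = √((-6)² + (-8)²) = √100 = 10
|BC| = √((-6)² + (8)²) = √100 = 10
|CA| = √((12)² + (0)²) = √144 = 12
Perimeter = 10 + 10 + 12 = 32.

32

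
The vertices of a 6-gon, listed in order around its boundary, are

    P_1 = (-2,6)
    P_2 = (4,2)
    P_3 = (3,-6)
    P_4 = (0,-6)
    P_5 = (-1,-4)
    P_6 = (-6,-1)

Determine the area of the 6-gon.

71.5

Σ = (-28) + (-30) + (-18) + (-6) + (-23) + (-38) = -143
Area = |Σ|/2 = 71.5.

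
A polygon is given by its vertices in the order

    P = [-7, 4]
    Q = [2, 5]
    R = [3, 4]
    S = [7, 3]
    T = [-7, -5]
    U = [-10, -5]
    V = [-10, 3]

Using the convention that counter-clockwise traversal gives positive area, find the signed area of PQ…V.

-98.5

Σ = (-43) + (-7) + (-19) + (-14) + (-15) + (-80) + (-19) = -197
Signed area = Σ/2 = -98.5 (negative ⇒ clockwise traversal).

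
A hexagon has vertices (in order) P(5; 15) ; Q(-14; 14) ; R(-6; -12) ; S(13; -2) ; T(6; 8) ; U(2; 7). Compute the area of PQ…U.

418.5

P→Q: (5)(14) − (-14)(15) = 280
Q→R: (-14)(-12) − (-6)(14) = 252
R→S: (-6)(-2) − (13)(-12) = 168
S→T: (13)(8) − (6)(-2) = 116
T→U: (6)(7) − (2)(8) = 26
U→P: (2)(15) − (5)(7) = -5
Σ = 837
Area = |Σ|/2 = 418.5.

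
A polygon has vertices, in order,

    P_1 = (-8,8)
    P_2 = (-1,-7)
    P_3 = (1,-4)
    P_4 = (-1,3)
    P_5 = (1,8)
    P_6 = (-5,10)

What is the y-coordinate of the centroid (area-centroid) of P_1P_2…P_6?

Apply the surveyor's formula. First the cross-terms c_i = x_i·y_{i+1} − x_{i+1}·y_i:
  64, 11, -1, -11, 50, 40  ⇒  2A = 153, A = 76.5.
Then Σ (y_i + y_{i+1})·c_i = 1443, so ȳ = 1443 / (6·76.5) = 481/153.

481/153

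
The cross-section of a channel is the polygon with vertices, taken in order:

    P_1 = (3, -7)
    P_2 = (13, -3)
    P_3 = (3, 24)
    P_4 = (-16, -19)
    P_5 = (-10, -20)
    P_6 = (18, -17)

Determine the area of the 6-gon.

Σ = (82) + (321) + (327) + (130) + (530) + (-75) = 1315
Area = |Σ|/2 = 657.5.

657.5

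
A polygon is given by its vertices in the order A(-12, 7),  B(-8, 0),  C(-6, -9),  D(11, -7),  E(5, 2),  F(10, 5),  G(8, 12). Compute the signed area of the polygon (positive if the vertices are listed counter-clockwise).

305.5

Apply the shoelace (surveyor's) formula: 2A = Σ (x_i·y_{i+1} − x_{i+1}·y_i), indices taken mod 7.
Σ = (56) + (72) + (141) + (57) + (5) + (80) + (200) = 611
Signed area = Σ/2 = 305.5 (positive ⇒ counter-clockwise traversal).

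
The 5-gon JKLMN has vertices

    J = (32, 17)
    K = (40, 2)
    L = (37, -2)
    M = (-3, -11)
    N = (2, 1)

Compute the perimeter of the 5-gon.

|JK| = √((8)² + (-15)²) = √289 = 17
|KL| = √((-3)² + (-4)²) = √25 = 5
|LM| = √((-40)² + (-9)²) = √1681 = 41
|MN| = √((5)² + (12)²) = √169 = 13
|NJ| = √((30)² + (16)²) = √1156 = 34
Perimeter = 17 + 5 + 41 + 13 + 34 = 110.

110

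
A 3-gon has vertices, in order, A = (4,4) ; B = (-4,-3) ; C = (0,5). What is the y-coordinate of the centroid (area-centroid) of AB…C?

Apply Gauss's area formula. First the cross-terms c_i = x_i·y_{i+1} − x_{i+1}·y_i:
  4, -20, -20  ⇒  2A = -36, A = -18.
Then Σ (y_i + y_{i+1})·c_i = -216, so ȳ = -216 / (6·(-18)) = 2.

2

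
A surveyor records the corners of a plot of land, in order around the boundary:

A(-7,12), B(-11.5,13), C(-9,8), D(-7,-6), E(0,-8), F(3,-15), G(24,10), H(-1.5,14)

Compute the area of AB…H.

Σ = (47) + (25) + (110) + (56) + (24) + (390) + (351) + (80) = 1083
Area = |Σ|/2 = 541.5.

541.5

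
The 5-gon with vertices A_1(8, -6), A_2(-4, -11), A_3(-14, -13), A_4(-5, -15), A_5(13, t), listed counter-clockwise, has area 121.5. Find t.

Write out the shoelace sum; only the two edges meeting at A_5 involve t:
2·Area = [((-5)·t − 13·(-15)) + (13·(-6) − 8·t)] + -69
       = -13·t + 48 = 243
⇒ t = -15.

-15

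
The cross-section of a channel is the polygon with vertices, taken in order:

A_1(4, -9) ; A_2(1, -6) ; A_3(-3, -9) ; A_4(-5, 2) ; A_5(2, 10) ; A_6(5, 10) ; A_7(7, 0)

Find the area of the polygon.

Σ = (-15) + (-27) + (-51) + (-54) + (-30) + (-70) + (-63) = -310
Area = |Σ|/2 = 155.

155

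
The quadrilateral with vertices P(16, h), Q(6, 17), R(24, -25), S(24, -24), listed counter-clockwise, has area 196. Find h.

15

Write out the shoelace sum; only the two edges meeting at P involve h:
2·Area = [(24·h − 16·(-24)) + (16·17 − 6·h)] + -534
       = 18·h + 122 = 392
⇒ h = 15.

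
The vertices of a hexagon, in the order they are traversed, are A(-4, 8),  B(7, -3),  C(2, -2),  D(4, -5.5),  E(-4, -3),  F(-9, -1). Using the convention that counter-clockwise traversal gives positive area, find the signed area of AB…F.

A→B: (-4)(-3) − (7)(8) = -44
B→C: (7)(-2) − (2)(-3) = -8
C→D: (2)(-5.5) − (4)(-2) = -3
D→E: (4)(-3) − (-4)(-5.5) = -34
E→F: (-4)(-1) − (-9)(-3) = -23
F→A: (-9)(8) − (-4)(-1) = -76
Σ = -188
Signed area = Σ/2 = -94 (negative ⇒ clockwise traversal).

-94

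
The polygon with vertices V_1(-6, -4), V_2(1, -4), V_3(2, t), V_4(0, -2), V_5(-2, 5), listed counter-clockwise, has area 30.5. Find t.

Write out the shoelace sum; only the two edges meeting at V_3 involve t:
2·Area = [(1·t − 2·(-4)) + (2·(-2) − 0·t)] + 62
       = 1·t + 66 = 61
⇒ t = -5.

-5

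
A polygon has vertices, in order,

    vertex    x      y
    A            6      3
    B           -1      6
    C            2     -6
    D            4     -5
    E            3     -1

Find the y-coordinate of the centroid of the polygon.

161/219

Apply the shoelace formula. First the cross-terms c_i = x_i·y_{i+1} − x_{i+1}·y_i:
  39, -6, 14, 11, 15  ⇒  2A = 73, A = 36.5.
Then Σ (y_i + y_{i+1})·c_i = 161, so ȳ = 161 / (6·36.5) = 161/219.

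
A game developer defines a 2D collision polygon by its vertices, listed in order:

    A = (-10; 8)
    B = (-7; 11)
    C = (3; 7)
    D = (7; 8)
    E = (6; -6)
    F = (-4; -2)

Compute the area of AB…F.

Apply Gauss's area formula: 2A = Σ (x_i·y_{i+1} − x_{i+1}·y_i), indices taken mod 6.
Σ = (-54) + (-82) + (-25) + (-90) + (-36) + (-52) = -339
Area = |Σ|/2 = 169.5.

169.5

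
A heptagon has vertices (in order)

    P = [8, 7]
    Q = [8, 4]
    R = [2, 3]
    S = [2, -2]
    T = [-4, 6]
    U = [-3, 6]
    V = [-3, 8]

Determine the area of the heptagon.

Apply the shoelace (surveyor's) formula: 2A = Σ (x_i·y_{i+1} − x_{i+1}·y_i), indices taken mod 7.
Σ = (-24) + (16) + (-10) + (4) + (-6) + (-6) + (-85) = -111
Area = |Σ|/2 = 55.5.

55.5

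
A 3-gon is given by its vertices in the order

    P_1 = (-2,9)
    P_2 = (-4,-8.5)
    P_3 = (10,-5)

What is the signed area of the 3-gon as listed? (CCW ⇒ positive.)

119

Apply Gauss's area formula: 2A = Σ (x_i·y_{i+1} − x_{i+1}·y_i), indices taken mod 3.
Σ = (53) + (105) + (80) = 238
Signed area = Σ/2 = 119 (positive ⇒ counter-clockwise traversal).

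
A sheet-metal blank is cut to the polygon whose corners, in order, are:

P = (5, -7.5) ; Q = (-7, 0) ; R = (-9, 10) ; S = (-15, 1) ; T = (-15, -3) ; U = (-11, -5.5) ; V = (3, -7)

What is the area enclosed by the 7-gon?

Apply the surveyor's formula: 2A = Σ (x_i·y_{i+1} − x_{i+1}·y_i), indices taken mod 7.
P→Q: (5)(0) − (-7)(-7.5) = -52.5
Q→R: (-7)(10) − (-9)(0) = -70
R→S: (-9)(1) − (-15)(10) = 141
S→T: (-15)(-3) − (-15)(1) = 60
T→U: (-15)(-5.5) − (-11)(-3) = 49.5
U→V: (-11)(-7) − (3)(-5.5) = 93.5
V→P: (3)(-7.5) − (5)(-7) = 12.5
Σ = 234
Area = |Σ|/2 = 117.

117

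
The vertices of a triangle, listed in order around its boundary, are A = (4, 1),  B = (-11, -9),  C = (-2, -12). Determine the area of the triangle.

67.5

Cross-terms: -25, 114, 46  ⇒  Σ = 135
Area = |Σ|/2 = 67.5.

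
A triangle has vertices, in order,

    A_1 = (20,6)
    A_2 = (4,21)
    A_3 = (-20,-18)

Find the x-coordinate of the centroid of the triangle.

4/3

Apply the shoelace formula. First the cross-terms c_i = x_i·y_{i+1} − x_{i+1}·y_i:
  396, 348, 240  ⇒  2A = 984, A = 492.
Then Σ (x_i + x_{i+1})·c_i = 3936, so x̄ = 3936 / (6·492) = 4/3.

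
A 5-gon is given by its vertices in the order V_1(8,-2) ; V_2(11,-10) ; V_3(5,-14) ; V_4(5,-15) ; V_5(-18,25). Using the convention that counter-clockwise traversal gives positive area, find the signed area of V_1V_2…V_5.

-238

Apply the surveyor's formula: 2A = Σ (x_i·y_{i+1} − x_{i+1}·y_i), indices taken mod 5.
Σ = (-58) + (-104) + (-5) + (-145) + (-164) = -476
Signed area = Σ/2 = -238 (negative ⇒ clockwise traversal).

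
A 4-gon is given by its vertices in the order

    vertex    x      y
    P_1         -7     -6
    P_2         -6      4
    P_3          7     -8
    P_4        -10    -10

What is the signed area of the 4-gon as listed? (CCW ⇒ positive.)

-102

Apply Gauss's area formula: 2A = Σ (x_i·y_{i+1} − x_{i+1}·y_i), indices taken mod 4.
Σ = (-64) + (20) + (-150) + (-10) = -204
Signed area = Σ/2 = -102 (negative ⇒ clockwise traversal).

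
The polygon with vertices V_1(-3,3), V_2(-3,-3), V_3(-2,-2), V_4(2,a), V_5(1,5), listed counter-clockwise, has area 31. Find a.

-4

Write out the shoelace sum; only the two edges meeting at V_4 involve a:
2·Area = [((-2)·a − 2·(-2)) + (2·5 − 1·a)] + 36
       = -3·a + 50 = 62
⇒ a = -4.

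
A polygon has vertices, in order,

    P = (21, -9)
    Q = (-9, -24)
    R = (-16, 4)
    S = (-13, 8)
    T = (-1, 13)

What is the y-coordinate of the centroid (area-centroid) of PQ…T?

-1242/251

Apply the shoelace (surveyor's) formula. First the cross-terms c_i = x_i·y_{i+1} − x_{i+1}·y_i:
  -585, -420, -76, -161, -264  ⇒  2A = -1506, A = -753.
Then Σ (y_i + y_{i+1})·c_i = 22356, so ȳ = 22356 / (6·(-753)) = -1242/251.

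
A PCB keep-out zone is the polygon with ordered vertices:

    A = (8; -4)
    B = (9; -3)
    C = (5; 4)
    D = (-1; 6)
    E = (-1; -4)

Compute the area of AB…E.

Σ = (12) + (51) + (34) + (10) + (36) = 143
Area = |Σ|/2 = 71.5.

71.5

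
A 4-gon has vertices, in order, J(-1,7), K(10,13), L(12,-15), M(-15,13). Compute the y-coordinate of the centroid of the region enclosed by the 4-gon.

5/3

Apply Gauss's area formula. First the cross-terms c_i = x_i·y_{i+1} − x_{i+1}·y_i:
  -83, -306, -69, -92  ⇒  2A = -550, A = -275.
Then Σ (y_i + y_{i+1})·c_i = -2750, so ȳ = -2750 / (6·(-275)) = 5/3.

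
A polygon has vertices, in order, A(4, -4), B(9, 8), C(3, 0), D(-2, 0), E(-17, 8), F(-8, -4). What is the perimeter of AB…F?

|AB| = √((5)² + (12)²) = √169 = 13
|BC| = √((-6)² + (-8)²) = √100 = 10
|CD| = √((-5)² + (0)²) = √25 = 5
|DE| = √((-15)² + (8)²) = √289 = 17
|EF| = √((9)² + (-12)²) = √225 = 15
|FA| = √((12)² + (0)²) = √144 = 12
Perimeter = 13 + 10 + 5 + 17 + 15 + 12 = 72.

72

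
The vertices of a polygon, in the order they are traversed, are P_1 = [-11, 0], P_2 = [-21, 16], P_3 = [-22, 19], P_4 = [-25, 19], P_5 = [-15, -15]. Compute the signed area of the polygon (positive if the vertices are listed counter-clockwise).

164.5

Cross-terms: -176, -47, 57, 660, -165  ⇒  Σ = 329
Signed area = Σ/2 = 164.5 (positive ⇒ counter-clockwise traversal).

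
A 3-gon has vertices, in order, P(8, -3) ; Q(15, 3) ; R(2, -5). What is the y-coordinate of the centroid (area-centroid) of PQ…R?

-5/3

Apply the shoelace (surveyor's) formula. First the cross-terms c_i = x_i·y_{i+1} − x_{i+1}·y_i:
  69, -81, 34  ⇒  2A = 22, A = 11.
Then Σ (y_i + y_{i+1})·c_i = -110, so ȳ = -110 / (6·11) = -5/3.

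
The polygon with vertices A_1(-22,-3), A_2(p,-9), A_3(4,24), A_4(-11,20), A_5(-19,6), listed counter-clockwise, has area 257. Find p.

-21

The doubled signed area Σ (x_i y_{i+1} − x_{i+1} y_i) is linear in p.
With p=0 it equals 1081; the coefficient of p is 27 (from the two edges through A_2).
So 27·p + 1081 = 2·257 = 514 ⇒ p = -21.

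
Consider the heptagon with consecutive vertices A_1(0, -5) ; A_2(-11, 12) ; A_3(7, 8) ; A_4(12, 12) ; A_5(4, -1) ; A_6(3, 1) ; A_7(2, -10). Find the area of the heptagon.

Apply the surveyor's formula: 2A = Σ (x_i·y_{i+1} − x_{i+1}·y_i), indices taken mod 7.
Σ = (-55) + (-172) + (-12) + (-60) + (7) + (-32) + (-10) = -334
Area = |Σ|/2 = 167.

167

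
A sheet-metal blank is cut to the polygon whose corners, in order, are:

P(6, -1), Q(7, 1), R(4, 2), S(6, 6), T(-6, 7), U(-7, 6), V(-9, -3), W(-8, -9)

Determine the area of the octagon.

Σ = (13) + (10) + (12) + (78) + (13) + (75) + (57) + (62) = 320
Area = |Σ|/2 = 160.

160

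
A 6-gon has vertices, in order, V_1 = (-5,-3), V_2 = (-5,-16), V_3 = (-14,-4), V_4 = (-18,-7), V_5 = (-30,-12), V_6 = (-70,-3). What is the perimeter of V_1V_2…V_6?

|V_1V_2| = √((0)² + (-13)²) = √169 = 13
|V_2V_3| = √((-9)² + (12)²) = √225 = 15
|V_3V_4| = √((-4)² + (-3)²) = √25 = 5
|V_4V_5| = √((-12)² + (-5)²) = √169 = 13
|V_5V_6| = √((-40)² + (9)²) = √1681 = 41
|V_6V_1| = √((65)² + (0)²) = √4225 = 65
Perimeter = 13 + 15 + 5 + 13 + 41 + 65 = 152.

152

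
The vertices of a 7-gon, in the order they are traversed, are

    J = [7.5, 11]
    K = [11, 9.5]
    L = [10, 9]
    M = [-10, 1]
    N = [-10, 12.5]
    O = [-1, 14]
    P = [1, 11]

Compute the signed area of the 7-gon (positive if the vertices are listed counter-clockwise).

-142.375

Σ = (-49.75) + (4) + (100) + (-115) + (-127.5) + (-25) + (-71.5) = -284.75
Signed area = Σ/2 = -142.375 (negative ⇒ clockwise traversal).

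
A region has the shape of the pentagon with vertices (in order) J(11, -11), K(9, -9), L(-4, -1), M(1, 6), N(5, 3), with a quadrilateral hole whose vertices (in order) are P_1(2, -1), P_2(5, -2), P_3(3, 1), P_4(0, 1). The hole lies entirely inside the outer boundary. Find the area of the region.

Outer boundary:
Apply the shoelace (surveyor's) formula: 2A = Σ (x_i·y_{i+1} − x_{i+1}·y_i), indices taken mod 5.
Cross-terms: 0, -45, -23, -27, -88  ⇒  Σ = -183
Area = |Σ|/2 = 91.5.
Hole:
Cross-terms: 1, 11, 3, -2  ⇒  Σ = 13
Area = |Σ|/2 = 6.5.
Net area = 91.5 − 6.5 = 85.

85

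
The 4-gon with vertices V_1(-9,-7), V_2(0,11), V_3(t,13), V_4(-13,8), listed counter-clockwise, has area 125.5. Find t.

-6

The doubled signed area Σ (x_i y_{i+1} − x_{i+1} y_i) is linear in t.
With t=0 it equals 233; the coefficient of t is -3 (from the two edges through V_3).
So -3·t + 233 = 2·125.5 = 251 ⇒ t = -6.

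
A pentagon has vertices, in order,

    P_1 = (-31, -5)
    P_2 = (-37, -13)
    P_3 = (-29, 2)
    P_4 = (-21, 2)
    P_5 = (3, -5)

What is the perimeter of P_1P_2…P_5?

|P_1P_2| = √((-6)² + (-8)²) = √100 = 10
|P_2P_3| = √((8)² + (15)²) = √289 = 17
|P_3P_4| = √((8)² + (0)²) = √64 = 8
|P_4P_5| = √((24)² + (-7)²) = √625 = 25
|P_5P_1| = √((-34)² + (0)²) = √1156 = 34
Perimeter = 10 + 17 + 8 + 25 + 34 = 94.

94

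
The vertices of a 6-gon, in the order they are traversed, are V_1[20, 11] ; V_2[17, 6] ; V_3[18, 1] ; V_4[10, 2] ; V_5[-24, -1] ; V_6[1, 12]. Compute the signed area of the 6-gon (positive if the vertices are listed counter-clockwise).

Apply the shoelace (surveyor's) formula: 2A = Σ (x_i·y_{i+1} − x_{i+1}·y_i), indices taken mod 6.
Σ = (-67) + (-91) + (26) + (38) + (-287) + (-229) = -610
Signed area = Σ/2 = -305 (negative ⇒ clockwise traversal).

-305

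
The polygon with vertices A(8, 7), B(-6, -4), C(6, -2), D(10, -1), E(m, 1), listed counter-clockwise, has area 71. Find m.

Write out the shoelace sum; only the two edges meeting at E involve m:
2·Area = [(10·1 − m·(-1)) + (m·7 − 8·1)] + 60
       = 8·m + 62 = 142
⇒ m = 10.

10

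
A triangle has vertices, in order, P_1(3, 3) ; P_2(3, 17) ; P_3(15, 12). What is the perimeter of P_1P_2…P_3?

42

|P_1P_2| = √((0)² + (14)²) = √196 = 14
|P_2P_3| = √((12)² + (-5)²) = √169 = 13
|P_3P_1| = √((-12)² + (-9)²) = √225 = 15
Perimeter = 14 + 13 + 15 = 42.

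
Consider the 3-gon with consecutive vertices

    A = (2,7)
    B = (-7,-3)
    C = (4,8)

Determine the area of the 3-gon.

5.5

Σ = (43) + (-44) + (12) = 11
Area = |Σ|/2 = 5.5.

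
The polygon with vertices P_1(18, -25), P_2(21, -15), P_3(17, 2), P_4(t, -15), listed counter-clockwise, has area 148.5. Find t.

The doubled signed area Σ (x_i y_{i+1} − x_{i+1} y_i) is linear in t.
With t=0 it equals 567; the coefficient of t is -27 (from the two edges through P_4).
So -27·t + 567 = 2·148.5 = 297 ⇒ t = 10.

10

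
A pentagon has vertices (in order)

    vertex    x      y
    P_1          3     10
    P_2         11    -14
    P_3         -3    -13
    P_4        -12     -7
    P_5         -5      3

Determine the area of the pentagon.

Σ = (-152) + (-185) + (-135) + (-71) + (-59) = -602
Area = |Σ|/2 = 301.

301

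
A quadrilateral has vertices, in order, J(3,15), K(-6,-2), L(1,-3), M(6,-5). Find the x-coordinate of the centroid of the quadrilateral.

38/37

Apply the shoelace formula. First the cross-terms c_i = x_i·y_{i+1} − x_{i+1}·y_i:
  84, 20, 13, 105  ⇒  2A = 222, A = 111.
Then Σ (x_i + x_{i+1})·c_i = 684, so x̄ = 684 / (6·111) = 38/37.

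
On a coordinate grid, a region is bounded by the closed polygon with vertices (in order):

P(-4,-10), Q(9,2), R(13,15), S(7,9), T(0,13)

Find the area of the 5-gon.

173

Apply the shoelace (surveyor's) formula: 2A = Σ (x_i·y_{i+1} − x_{i+1}·y_i), indices taken mod 5.
Cross-terms: 82, 109, 12, 91, 52  ⇒  Σ = 346
Area = |Σ|/2 = 173.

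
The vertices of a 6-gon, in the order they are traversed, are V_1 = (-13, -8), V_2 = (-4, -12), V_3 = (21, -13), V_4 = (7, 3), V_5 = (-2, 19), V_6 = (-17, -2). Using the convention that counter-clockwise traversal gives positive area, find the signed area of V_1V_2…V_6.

579

Apply Gauss's area formula: 2A = Σ (x_i·y_{i+1} − x_{i+1}·y_i), indices taken mod 6.
Cross-terms: 124, 304, 154, 139, 327, 110  ⇒  Σ = 1158
Signed area = Σ/2 = 579 (positive ⇒ counter-clockwise traversal).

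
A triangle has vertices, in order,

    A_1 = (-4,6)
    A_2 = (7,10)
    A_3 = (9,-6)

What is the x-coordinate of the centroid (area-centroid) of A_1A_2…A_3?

Apply the shoelace (surveyor's) formula. First the cross-terms c_i = x_i·y_{i+1} − x_{i+1}·y_i:
  -82, -132, 30  ⇒  2A = -184, A = -92.
Then Σ (x_i + x_{i+1})·c_i = -2208, so x̄ = -2208 / (6·(-92)) = 4.

4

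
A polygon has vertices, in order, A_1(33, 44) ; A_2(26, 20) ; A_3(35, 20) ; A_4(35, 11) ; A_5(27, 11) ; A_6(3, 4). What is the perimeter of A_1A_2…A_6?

|A_1A_2| = √((-7)² + (-24)²) = √625 = 25
|A_2A_3| = √((9)² + (0)²) = √81 = 9
|A_3A_4| = √((0)² + (-9)²) = √81 = 9
|A_4A_5| = √((-8)² + (0)²) = √64 = 8
|A_5A_6| = √((-24)² + (-7)²) = √625 = 25
|A_6A_1| = √((30)² + (40)²) = √2500 = 50
Perimeter = 25 + 9 + 9 + 8 + 25 + 50 = 126.

126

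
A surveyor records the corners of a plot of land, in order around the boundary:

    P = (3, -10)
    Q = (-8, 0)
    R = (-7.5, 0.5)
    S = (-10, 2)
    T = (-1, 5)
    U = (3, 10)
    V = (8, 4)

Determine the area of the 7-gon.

Apply the shoelace formula: 2A = Σ (x_i·y_{i+1} − x_{i+1}·y_i), indices taken mod 7.
P→Q: (3)(0) − (-8)(-10) = -80
Q→R: (-8)(0.5) − (-7.5)(0) = -4
R→S: (-7.5)(2) − (-10)(0.5) = -10
S→T: (-10)(5) − (-1)(2) = -48
T→U: (-1)(10) − (3)(5) = -25
U→V: (3)(4) − (8)(10) = -68
V→P: (8)(-10) − (3)(4) = -92
Σ = -327
Area = |Σ|/2 = 163.5.

163.5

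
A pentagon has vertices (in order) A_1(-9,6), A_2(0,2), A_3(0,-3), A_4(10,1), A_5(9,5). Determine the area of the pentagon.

Apply the shoelace formula: 2A = Σ (x_i·y_{i+1} − x_{i+1}·y_i), indices taken mod 5.
Cross-terms: -18, 0, 30, 41, 99  ⇒  Σ = 152
Area = |Σ|/2 = 76.

76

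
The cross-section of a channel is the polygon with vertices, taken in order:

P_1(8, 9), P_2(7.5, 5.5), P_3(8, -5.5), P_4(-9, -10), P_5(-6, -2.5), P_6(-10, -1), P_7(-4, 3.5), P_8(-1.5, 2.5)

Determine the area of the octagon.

186

Σ = (-23.5) + (-85.25) + (-129.5) + (-37.5) + (-19) + (-39) + (-4.75) + (-33.5) = -372
Area = |Σ|/2 = 186.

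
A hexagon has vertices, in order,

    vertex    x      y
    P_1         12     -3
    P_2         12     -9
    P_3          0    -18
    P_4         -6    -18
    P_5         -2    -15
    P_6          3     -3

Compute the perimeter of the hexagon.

54

|P_1P_2| = √((0)² + (-6)²) = √36 = 6
|P_2P_3| = √((-12)² + (-9)²) = √225 = 15
|P_3P_4| = √((-6)² + (0)²) = √36 = 6
|P_4P_5| = √((4)² + (3)²) = √25 = 5
|P_5P_6| = √((5)² + (12)²) = √169 = 13
|P_6P_1| = √((9)² + (0)²) = √81 = 9
Perimeter = 6 + 15 + 6 + 5 + 13 + 9 = 54.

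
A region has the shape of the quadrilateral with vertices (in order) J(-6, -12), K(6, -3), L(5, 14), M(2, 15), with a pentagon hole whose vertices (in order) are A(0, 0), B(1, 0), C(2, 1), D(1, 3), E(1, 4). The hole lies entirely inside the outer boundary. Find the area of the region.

147.5

Outer boundary:
Apply the surveyor's formula: 2A = Σ (x_i·y_{i+1} − x_{i+1}·y_i), indices taken mod 4.
Σ = (90) + (99) + (47) + (66) = 302
Area = |Σ|/2 = 151.
Hole:
Apply the shoelace (surveyor's) formula: 2A = Σ (x_i·y_{i+1} − x_{i+1}·y_i), indices taken mod 5.
Σ = (0) + (1) + (5) + (1) + (0) = 7
Area = |Σ|/2 = 3.5.
Net area = 151 − 3.5 = 147.5.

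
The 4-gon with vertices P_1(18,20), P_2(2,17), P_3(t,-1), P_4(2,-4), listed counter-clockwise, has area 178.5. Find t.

The doubled signed area Σ (x_i y_{i+1} − x_{i+1} y_i) is linear in t.
With t=0 it equals 378; the coefficient of t is -21 (from the two edges through P_3).
So -21·t + 378 = 2·178.5 = 357 ⇒ t = 1.

1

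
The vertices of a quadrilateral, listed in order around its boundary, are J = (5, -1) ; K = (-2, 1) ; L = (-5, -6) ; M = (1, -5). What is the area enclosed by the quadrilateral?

37.5

Apply the shoelace formula: 2A = Σ (x_i·y_{i+1} − x_{i+1}·y_i), indices taken mod 4.
Σ = (3) + (17) + (31) + (24) = 75
Area = |Σ|/2 = 37.5.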